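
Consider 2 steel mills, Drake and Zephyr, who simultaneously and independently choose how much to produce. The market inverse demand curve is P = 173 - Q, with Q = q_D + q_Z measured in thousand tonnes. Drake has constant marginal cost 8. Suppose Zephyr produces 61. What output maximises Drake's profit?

52

With the rival's output fixed at 61, Drake's profit is π_D = (173 - 61 - q_D)q_D - (8q_D) = (112 - q_D)q_D - (8q_D).
∂π_D/∂q_D = 104 - 2q_D = 0, so q_D = 52.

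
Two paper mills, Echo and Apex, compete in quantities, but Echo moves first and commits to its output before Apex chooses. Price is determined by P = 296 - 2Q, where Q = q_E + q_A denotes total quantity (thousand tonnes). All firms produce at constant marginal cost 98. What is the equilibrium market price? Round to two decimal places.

147.50

The follower Apex best-responds to any q_E: π_A = (296 - 2Q)q_A - 98q_A.
Setting the follower's marginal profit to zero, 198 - 2q_E - 4q_A = 0, i.e. q_A = (198 - 2q_E)/4.
Echo substitutes q_A(q_E) into its own profit: π_E = q_E(296 - 2q_E - (198 - 2q_E)/2) - 98q_E = (197 - q_E)q_E - 98q_E.
The leader's first-order condition 99 - 2q_E = 0 yields q_E = 99/2.
Then q_A = (198 - 2·(99/2))/4 = 99/4.
Total output Q = 297/4, so price P = 296 - 2·(297/4) = 295/2.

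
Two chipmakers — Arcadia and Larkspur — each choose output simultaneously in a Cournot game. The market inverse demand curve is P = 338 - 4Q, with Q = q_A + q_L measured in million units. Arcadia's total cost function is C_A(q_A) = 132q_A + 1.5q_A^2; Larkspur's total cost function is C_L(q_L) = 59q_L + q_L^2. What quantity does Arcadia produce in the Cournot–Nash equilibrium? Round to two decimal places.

Arcadia's profit: π_A = (338 - 4Q)q_A - (132q_A + (3/2)q_A²). Setting ∂π_A/∂q_A = 0: 206 - 11q_A - 4(q_L) = 0.
Larkspur's first-order condition: 279 - 10q_L - 4(q_A) = 0.
Best responses: q_A = (206 - 4q_L)/11, q_L = (279 - 4q_A)/10.
Solving the pair: q_A = 472/47, q_L = 23.8830.

10.04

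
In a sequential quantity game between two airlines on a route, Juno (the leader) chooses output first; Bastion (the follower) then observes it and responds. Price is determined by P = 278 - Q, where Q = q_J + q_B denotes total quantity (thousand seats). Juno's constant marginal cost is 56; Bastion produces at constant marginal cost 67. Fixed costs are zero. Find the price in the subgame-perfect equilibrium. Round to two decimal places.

Solve by backward induction. Given q_J, the follower Bastion maximises π_B = (278 - q_J - q_B)q_B - 67q_B.
∂π_B/∂q_B = 211 - q_J - 2q_B = 0 gives the reaction function q_B = (211 - q_J)/2.
Juno substitutes q_B(q_J) into its own profit: π_J = q_J(278 - q_J - (211 - q_J)/2) - 56q_J = (345/2 - (1/2)q_J)q_J - 56q_J.
Maximising: ∂π_J/∂q_J = 233/2 - q_J = 0, giving q_J = 233/2.
Then q_B = (211 - 233/2)/2 = 189/4.
Total output Q = 655/4, so price P = 278 - 655/4 = 457/4.

114.25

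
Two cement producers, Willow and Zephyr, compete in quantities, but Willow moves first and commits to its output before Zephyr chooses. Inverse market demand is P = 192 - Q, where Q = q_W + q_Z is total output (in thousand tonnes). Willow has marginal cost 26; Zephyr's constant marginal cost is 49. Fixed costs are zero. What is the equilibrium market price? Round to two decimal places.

Solve by backward induction. Given q_W, the follower Zephyr maximises π_Z = (192 - q_W - q_Z)q_Z - 49q_Z.
∂π_Z/∂q_Z = 143 - q_W - 2q_Z = 0 gives the reaction function q_Z = (143 - q_W)/2.
The leader anticipates this reaction. Substituting into P = 192 - Q gives P = 241/2 - (1/2)q_W, so π_W = (241/2 - (1/2)q_W)q_W - 26q_W.
The leader's first-order condition 189/2 - q_W = 0 yields q_W = 189/2.
Then q_Z = (143 - 189/2)/2 = 97/4.
Total output Q = 475/4, so price P = 192 - 475/4 = 293/4.

73.25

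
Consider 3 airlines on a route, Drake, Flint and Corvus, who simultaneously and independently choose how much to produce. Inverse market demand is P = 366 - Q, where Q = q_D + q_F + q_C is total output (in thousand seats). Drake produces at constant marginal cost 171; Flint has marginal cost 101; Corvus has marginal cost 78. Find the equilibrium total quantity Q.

187

Drake's profit: π_D = (366 - Q)q_D - (171q_D). Setting ∂π_D/∂q_D = 0: 195 - 2q_D - (q_F + q_C) = 0.
Flint's profit: π_F = (366 - Q)q_F - (101q_F). Setting ∂π_F/∂q_F = 0: 265 - 2q_F - (q_D + q_C) = 0.
Corvus's profit: π_C = (366 - Q)q_C - (78q_C). Setting ∂π_C/∂q_C = 0: 288 - 2q_C - (q_D + q_F) = 0.
Summing all 3 equations gives 748 − 4Q = 0, hence Q = 187.
Back-substituting: q_D = (195 − 187) = 8, q_F = (265 − 187) = 78, q_C = (288 − 187) = 101.
Total output Q = 8 + 78 + 101 = 187.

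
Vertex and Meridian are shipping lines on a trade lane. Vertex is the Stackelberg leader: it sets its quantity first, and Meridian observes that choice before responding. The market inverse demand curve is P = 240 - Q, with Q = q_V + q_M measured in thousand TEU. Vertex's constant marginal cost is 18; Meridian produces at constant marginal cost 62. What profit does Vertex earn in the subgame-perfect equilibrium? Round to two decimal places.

The follower Meridian best-responds to any q_V: π_M = (240 - Q)q_M - 62q_M.
∂π_M/∂q_M = 178 - q_V - 2q_M = 0 gives the reaction function q_M = (178 - q_V)/2.
Vertex substitutes q_M(q_V) into its own profit: π_V = q_V(240 - q_V - (178 - q_V)/2) - 18q_V = (151 - (1/2)q_V)q_V - 18q_V.
The leader's first-order condition 133 - q_V = 0 yields q_V = 133.
Then q_M = (178 - 133)/2 = 45/2.
Price P = 240 - 311/2 = 169/2.
Vertex's profit: (169/2 - 18)·133 = 8844.5000.

8844.50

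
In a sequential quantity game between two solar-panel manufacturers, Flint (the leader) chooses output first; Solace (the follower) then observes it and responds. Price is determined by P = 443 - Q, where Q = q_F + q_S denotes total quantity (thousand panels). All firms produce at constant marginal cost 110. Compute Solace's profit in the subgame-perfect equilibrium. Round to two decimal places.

6930.56

The follower Solace best-responds to any q_F: π_S = (443 - Q)q_S - 110q_S.
∂π_S/∂q_S = 333 - q_F - 2q_S = 0 gives the reaction function q_S = (333 - q_F)/2.
Flint substitutes q_S(q_F) into its own profit: π_F = q_F(443 - q_F - (333 - q_F)/2) - 110q_F = (553/2 - (1/2)q_F)q_F - 110q_F.
Maximising: ∂π_F/∂q_F = 333/2 - q_F = 0, giving q_F = 333/2.
Then q_S = (333 - 333/2)/2 = 333/4.
Price P = 443 - 999/4 = 773/4.
Solace's profit: (773/4 - 110)·(333/4) = 6930.5625.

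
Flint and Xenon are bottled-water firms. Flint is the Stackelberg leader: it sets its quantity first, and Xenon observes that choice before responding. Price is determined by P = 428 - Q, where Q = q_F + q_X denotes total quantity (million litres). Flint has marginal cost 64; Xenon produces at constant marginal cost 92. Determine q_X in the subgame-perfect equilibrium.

70

The follower Xenon best-responds to any q_F: π_X = (428 - Q)q_X - 92q_X.
∂π_X/∂q_X = 336 - q_F - 2q_X = 0 gives the reaction function q_X = (336 - q_F)/2.
Flint substitutes q_X(q_F) into its own profit: π_F = q_F(428 - q_F - (336 - q_F)/2) - 64q_F = (260 - (1/2)q_F)q_F - 64q_F.
Leader FOC: 196 - q_F = 0, so q_F = 196.
Then q_X = (336 - 196)/2 = 70.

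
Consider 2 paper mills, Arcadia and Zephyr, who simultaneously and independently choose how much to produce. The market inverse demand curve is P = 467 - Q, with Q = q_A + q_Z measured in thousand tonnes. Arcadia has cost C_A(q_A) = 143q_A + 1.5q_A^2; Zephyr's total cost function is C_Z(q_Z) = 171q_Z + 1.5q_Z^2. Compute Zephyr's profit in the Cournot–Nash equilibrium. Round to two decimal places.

Arcadia's profit: π_A = (467 - Q)q_A - (143q_A + (3/2)q_A²). Setting ∂π_A/∂q_A = 0: 324 - 5q_A - (q_Z) = 0.
Zephyr's profit: π_Z = (467 - Q)q_Z - (171q_Z + (3/2)q_Z²). Setting ∂π_Z/∂q_Z = 0: 296 - 5q_Z - (q_A) = 0.
So q_A = (324 - q_Z)/5 and q_Z = (296 - q_A)/5.
Solving the pair: q_A = 331/6, q_Z = 289/6.
Price P = 467 - 310/3 = 1091/3.
Zephyr's profit: (1091/3)·(289/6) - 171·(289/6) - (3/2)(289/6)² = 5800.0694.

5800.07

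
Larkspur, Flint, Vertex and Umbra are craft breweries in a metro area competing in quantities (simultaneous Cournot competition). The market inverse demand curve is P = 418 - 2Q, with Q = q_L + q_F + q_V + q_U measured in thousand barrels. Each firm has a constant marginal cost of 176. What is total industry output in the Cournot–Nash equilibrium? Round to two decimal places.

96.80

A representative firm's profit is π_i = q_i(418 - 2Q) - 176q_i.
Setting ∂π_i/∂q_i = 0 with rivals' quantities fixed: 242 - 4q_i - 2·Σ_{j≠i} q_j = 0.
With identical firms every q_j equals q_i, so Σ_{j≠i} q_j = 3q_i and 242 = 10q_i, giving q_i = 121/5.
Total output Q = 121/5 + 121/5 + 121/5 + 121/5 = 484/5.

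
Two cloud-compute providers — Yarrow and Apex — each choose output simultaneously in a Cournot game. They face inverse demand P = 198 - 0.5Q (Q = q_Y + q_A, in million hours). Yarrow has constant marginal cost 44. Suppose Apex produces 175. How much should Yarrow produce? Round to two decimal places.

66.50

With the rival's output fixed at 175, Yarrow's profit is π_Y = (198 - (1/2)·175 - (1/2)q_Y)q_Y - (44q_Y) = (221/2 - (1/2)q_Y)q_Y - (44q_Y).
∂π_Y/∂q_Y = 133/2 - q_Y = 0, so q_Y = 133/2.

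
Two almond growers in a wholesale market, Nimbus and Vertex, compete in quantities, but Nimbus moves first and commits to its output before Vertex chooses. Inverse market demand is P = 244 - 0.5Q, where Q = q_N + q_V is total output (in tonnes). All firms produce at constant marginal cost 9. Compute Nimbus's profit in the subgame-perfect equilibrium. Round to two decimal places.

The follower Vertex best-responds to any q_N: π_V = (244 - 0.5Q)q_V - 9q_V.
∂π_V/∂q_V = 235 - (1/2)q_N - q_V = 0 gives the reaction function q_V = (235 - (1/2)q_N).
Nimbus substitutes q_V(q_N) into its own profit: π_N = q_N(244 - (1/2)q_N - (235 - (1/2)q_N)/2) - 9q_N = (253/2 - (1/4)q_N)q_N - 9q_N.
Maximising: ∂π_N/∂q_N = 235/2 - (1/2)q_N = 0, giving q_N = 235.
Then q_V = (235 - (1/2)·235) = 235/2.
Price P = 244 - (1/2)·(705/2) = 271/4.
Nimbus's profit: (271/4 - 9)·235 = 13806.2500.

13806.25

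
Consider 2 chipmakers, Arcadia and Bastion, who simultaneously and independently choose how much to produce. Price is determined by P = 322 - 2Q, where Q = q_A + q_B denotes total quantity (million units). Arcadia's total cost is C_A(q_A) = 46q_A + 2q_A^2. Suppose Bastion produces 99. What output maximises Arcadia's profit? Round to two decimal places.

9.75

With the rival's output fixed at 99, Arcadia's profit is π_A = (322 - 2·99 - 2q_A)q_A - (46q_A + 2q_A²) = (124 - 2q_A)q_A - (46q_A + 2q_A²).
∂π_A/∂q_A = 78 - 8q_A = 0, so q_A = 39/4.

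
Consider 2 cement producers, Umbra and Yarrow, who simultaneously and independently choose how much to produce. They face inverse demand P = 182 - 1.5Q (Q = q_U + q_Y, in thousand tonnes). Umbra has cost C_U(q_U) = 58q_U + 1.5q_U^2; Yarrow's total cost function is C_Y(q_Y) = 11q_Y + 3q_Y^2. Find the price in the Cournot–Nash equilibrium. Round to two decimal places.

132.74

Umbra's profit: π_U = (182 - 1.5Q)q_U - (58q_U + (3/2)q_U²). Setting ∂π_U/∂q_U = 0: 124 - 6q_U - (3/2)(q_Y) = 0.
Yarrow's first-order condition: 171 - 9q_Y - (3/2)(q_U) = 0.
Best responses: q_U = (124 - (3/2)q_Y)/6, q_Y = (171 - (3/2)q_U)/9.
Substituting one into the other gives q_U = 382/23 and q_Y = 1120/69.
Total output Q = 32.8406, so price P = 182 - (3/2)·32.8406 = 132.7391.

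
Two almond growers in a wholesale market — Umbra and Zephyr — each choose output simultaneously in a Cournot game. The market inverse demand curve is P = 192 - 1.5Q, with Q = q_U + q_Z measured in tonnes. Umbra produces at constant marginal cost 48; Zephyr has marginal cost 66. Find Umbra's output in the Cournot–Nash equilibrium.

36

Umbra's profit: π_U = (192 - 1.5Q)q_U - (48q_U). Setting ∂π_U/∂q_U = 0: 144 - 3q_U - (3/2)(q_Z) = 0.
Zephyr's profit: π_Z = (192 - 1.5Q)q_Z - (66q_Z). Setting ∂π_Z/∂q_Z = 0: 126 - 3q_Z - (3/2)(q_U) = 0.
Rearranging gives the reaction functions q_U = (144 - (3/2)q_Z)/3 and q_Z = (126 - (3/2)q_U)/3.
Solving the pair: q_U = 36, q_Z = 24.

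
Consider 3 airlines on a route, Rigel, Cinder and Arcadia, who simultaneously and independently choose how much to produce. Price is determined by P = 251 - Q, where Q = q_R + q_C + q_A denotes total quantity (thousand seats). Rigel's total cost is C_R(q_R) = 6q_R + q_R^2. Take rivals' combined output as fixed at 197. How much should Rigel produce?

With rivals' combined output fixed at 197, Rigel's profit is π_R = (251 - 197 - q_R)q_R - (6q_R + q_R²) = (54 - q_R)q_R - (6q_R + q_R²).
∂π_R/∂q_R = 48 - 4q_R = 0, so q_R = 12.

12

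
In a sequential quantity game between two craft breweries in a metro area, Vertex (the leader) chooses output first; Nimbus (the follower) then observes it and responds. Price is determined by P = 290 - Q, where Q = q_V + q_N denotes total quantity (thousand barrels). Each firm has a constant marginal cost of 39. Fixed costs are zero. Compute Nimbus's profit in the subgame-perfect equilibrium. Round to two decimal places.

3937.56

Solve by backward induction. Given q_V, the follower Nimbus maximises π_N = (290 - q_V - q_N)q_N - 39q_N.
Setting the follower's marginal profit to zero, 251 - q_V - 2q_N = 0, i.e. q_N = (251 - q_V)/2.
The leader anticipates this reaction. Substituting into P = 290 - Q gives P = 329/2 - (1/2)q_V, so π_V = (329/2 - (1/2)q_V)q_V - 39q_V.
Leader FOC: 251/2 - q_V = 0, so q_V = 251/2.
Then q_N = (251 - 251/2)/2 = 251/4.
Price P = 290 - 753/4 = 407/4.
Nimbus's profit: (407/4 - 39)·(251/4) = 3937.5625.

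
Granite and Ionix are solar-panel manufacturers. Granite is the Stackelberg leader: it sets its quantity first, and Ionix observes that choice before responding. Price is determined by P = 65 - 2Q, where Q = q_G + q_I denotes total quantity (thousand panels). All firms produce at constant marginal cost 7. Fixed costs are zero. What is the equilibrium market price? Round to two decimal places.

21.50

Solve by backward induction. Given q_G, the follower Ionix maximises π_I = (65 - 2q_G - 2q_I)q_I - 7q_I.
∂π_I/∂q_I = 58 - 2q_G - 4q_I = 0 gives the reaction function q_I = (58 - 2q_G)/4.
Granite substitutes q_I(q_G) into its own profit: π_G = q_G(65 - 2q_G - (58 - 2q_G)/2) - 7q_G = (36 - q_G)q_G - 7q_G.
The leader's first-order condition 29 - 2q_G = 0 yields q_G = 29/2.
Then q_I = (58 - 2·(29/2))/4 = 29/4.
Total output Q = 87/4, so price P = 65 - 2·(87/4) = 43/2.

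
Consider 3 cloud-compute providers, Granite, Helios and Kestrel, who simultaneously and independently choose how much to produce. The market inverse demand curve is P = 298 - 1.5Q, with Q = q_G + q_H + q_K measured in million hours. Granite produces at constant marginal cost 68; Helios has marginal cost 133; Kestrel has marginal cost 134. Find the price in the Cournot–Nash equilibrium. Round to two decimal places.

158.25

Granite's profit: π_G = (298 - 1.5Q)q_G - (68q_G). Setting ∂π_G/∂q_G = 0: 230 - 3q_G - (3/2)(q_H + q_K) = 0.
Helios's first-order condition: 165 - 3q_H - (3/2)(q_G + q_K) = 0.
Kestrel's first-order condition: 164 - 3q_K - (3/2)(q_G + q_H) = 0.
Adding the 3 conditions: 559 − 3Q − 3Q = 0, i.e. Q = 559/6.
Back-substituting: q_G = (230 − 559/4)/(3/2) = 361/6, q_H = (165 − 559/4)/(3/2) = 101/6, q_K = (164 − 559/4)/(3/2) = 97/6.
Total output Q = 559/6, so price P = 298 - (3/2)·(559/6) = 633/4.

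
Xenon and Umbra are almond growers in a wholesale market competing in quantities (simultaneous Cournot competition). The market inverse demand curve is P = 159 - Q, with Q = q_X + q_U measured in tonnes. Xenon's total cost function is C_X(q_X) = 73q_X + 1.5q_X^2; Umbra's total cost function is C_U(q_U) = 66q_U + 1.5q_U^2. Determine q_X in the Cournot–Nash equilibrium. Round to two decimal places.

Xenon's profit: π_X = (159 - Q)q_X - (73q_X + (3/2)q_X²). Setting ∂π_X/∂q_X = 0: 86 - 5q_X - (q_U) = 0.
Umbra's profit: π_U = (159 - Q)q_U - (66q_U + (3/2)q_U²). Setting ∂π_U/∂q_U = 0: 93 - 5q_U - (q_X) = 0.
Best responses: q_X = (86 - q_U)/5, q_U = (93 - q_X)/5.
Substituting one into the other gives q_X = 337/24 and q_U = 379/24.

14.04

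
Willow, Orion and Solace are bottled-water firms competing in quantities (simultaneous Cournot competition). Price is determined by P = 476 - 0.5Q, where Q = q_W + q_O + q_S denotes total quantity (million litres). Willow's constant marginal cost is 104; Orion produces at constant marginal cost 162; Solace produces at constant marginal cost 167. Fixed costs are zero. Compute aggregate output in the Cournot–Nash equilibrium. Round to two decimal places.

Willow's profit: π_W = (476 - 0.5Q)q_W - (104q_W). Setting ∂π_W/∂q_W = 0: 372 - q_W - (1/2)(q_O + q_S) = 0.
Orion's profit: π_O = (476 - 0.5Q)q_O - (162q_O). Setting ∂π_O/∂q_O = 0: 314 - q_O - (1/2)(q_W + q_S) = 0.
Solace's profit: π_S = (476 - 0.5Q)q_S - (167q_S). Setting ∂π_S/∂q_S = 0: 309 - q_S - (1/2)(q_W + q_O) = 0.
Adding the 3 conditions: 995 − Q − Q = 0, i.e. Q = 995/2.
Back-substituting: q_W = (372 − 995/4)/(1/2) = 493/2, q_O = (314 − 995/4)/(1/2) = 261/2, q_S = (309 − 995/4)/(1/2) = 241/2.
Total output Q = 493/2 + 261/2 + 241/2 = 995/2.

497.50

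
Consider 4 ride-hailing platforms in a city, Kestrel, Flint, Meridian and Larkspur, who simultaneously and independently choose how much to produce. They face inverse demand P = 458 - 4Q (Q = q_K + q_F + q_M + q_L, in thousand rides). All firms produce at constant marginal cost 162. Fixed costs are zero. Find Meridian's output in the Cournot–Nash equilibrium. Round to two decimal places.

Each firm earns π_i = (458 - 4Q)q_i - 162q_i.
First-order condition (treating rivals' output as given): 296 - 8q_i - 4·Σ_{j≠i} q_j = 0.
By symmetry each firm produces the same amount; substituting Σ_{j≠i} q_j = 3q_i yields q_i = 296/20 = 74/5.

14.80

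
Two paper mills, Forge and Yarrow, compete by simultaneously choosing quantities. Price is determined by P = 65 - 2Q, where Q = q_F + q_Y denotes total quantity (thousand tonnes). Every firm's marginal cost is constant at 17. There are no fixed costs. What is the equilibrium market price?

33

A representative firm's profit is π_i = q_i(65 - 2Q) - 17q_i.
Setting ∂π_i/∂q_i = 0 with rivals' quantities fixed: 48 - 4q_i - 2q_j = 0.
By symmetry each firm produces the same amount; substituting q_j = q_i yields q_i = 48/6 = 8.
Total output Q = 16, so price P = 65 - 2·16 = 33.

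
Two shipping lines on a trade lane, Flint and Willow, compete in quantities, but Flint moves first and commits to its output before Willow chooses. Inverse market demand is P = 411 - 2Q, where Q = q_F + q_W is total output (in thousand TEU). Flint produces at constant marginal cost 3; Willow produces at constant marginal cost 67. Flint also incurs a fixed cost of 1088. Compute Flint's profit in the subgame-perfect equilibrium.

12836

Solve by backward induction. Given q_F, the follower Willow maximises π_W = (411 - 2q_F - 2q_W)q_W - 67q_W.
Setting the follower's marginal profit to zero, 344 - 2q_F - 4q_W = 0, i.e. q_W = (344 - 2q_F)/4.
Flint substitutes q_W(q_F) into its own profit: π_F = q_F(411 - 2q_F - (344 - 2q_F)/2) - 3q_F = (239 - q_F)q_F - 3q_F.
Maximising: ∂π_F/∂q_F = 236 - 2q_F = 0, giving q_F = 118.
Then q_W = (344 - 2·118)/4 = 27.
Price P = 411 - 2·145 = 121.
Flint's profit: (121 - 3)·118 - 1088 = 12836.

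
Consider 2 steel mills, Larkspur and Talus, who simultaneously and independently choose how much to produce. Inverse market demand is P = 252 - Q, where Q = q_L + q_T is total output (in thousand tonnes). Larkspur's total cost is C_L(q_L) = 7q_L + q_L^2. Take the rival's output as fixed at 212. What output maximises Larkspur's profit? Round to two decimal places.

With the rival's output fixed at 212, Larkspur's profit is π_L = (252 - 212 - q_L)q_L - (7q_L + q_L²) = (40 - q_L)q_L - (7q_L + q_L²).
∂π_L/∂q_L = 33 - 4q_L = 0, so q_L = 33/4.

8.25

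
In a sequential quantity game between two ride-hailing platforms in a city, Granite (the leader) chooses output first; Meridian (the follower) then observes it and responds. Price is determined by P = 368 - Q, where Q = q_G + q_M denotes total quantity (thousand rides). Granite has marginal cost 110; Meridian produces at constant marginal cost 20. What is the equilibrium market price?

152

The follower Meridian best-responds to any q_G: π_M = (368 - Q)q_M - 20q_M.
Follower FOC: 348 - q_G - 2q_M = 0, so q_M(q_G) = (348 - q_G)/2.
Granite substitutes q_M(q_G) into its own profit: π_G = q_G(368 - q_G - (348 - q_G)/2) - 110q_G = (194 - (1/2)q_G)q_G - 110q_G.
Leader FOC: 84 - q_G = 0, so q_G = 84.
Then q_M = (348 - 84)/2 = 132.
Total output Q = 216, so price P = 368 - 216 = 152.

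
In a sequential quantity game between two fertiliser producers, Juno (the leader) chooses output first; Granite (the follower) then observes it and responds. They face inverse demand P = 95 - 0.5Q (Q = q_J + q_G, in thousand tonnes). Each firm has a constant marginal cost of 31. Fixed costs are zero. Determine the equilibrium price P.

Solve by backward induction. Given q_J, the follower Granite maximises π_G = (95 - (1/2)q_J - (1/2)q_G)q_G - 31q_G.
Setting the follower's marginal profit to zero, 64 - (1/2)q_J - q_G = 0, i.e. q_G = (64 - (1/2)q_J).
The leader anticipates this reaction. Substituting into P = 95 - 0.5Q gives P = 63 - (1/4)q_J, so π_J = (63 - (1/4)q_J)q_J - 31q_J.
Maximising: ∂π_J/∂q_J = 32 - (1/2)q_J = 0, giving q_J = 64.
Then q_G = (64 - (1/2)·64) = 32.
Total output Q = 96, so price P = 95 - (1/2)·96 = 47.

47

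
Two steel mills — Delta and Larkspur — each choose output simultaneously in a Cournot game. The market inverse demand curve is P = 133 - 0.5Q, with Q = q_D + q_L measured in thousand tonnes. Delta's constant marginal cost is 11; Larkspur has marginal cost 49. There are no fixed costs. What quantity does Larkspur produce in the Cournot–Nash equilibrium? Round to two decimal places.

30.67

Delta's profit: π_D = (133 - 0.5Q)q_D - (11q_D). Setting ∂π_D/∂q_D = 0: 122 - q_D - (1/2)(q_L) = 0.
Larkspur's first-order condition: 84 - q_L - (1/2)(q_D) = 0.
So q_D = (122 - (1/2)q_L) and q_L = (84 - (1/2)q_D).
Solving the pair: q_D = 320/3, q_L = 92/3.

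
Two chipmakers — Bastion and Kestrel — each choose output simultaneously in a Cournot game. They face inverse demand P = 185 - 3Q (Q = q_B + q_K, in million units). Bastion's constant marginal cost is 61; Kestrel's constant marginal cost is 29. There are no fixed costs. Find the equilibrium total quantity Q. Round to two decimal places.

31.11

Bastion's profit: π_B = (185 - 3Q)q_B - (61q_B). Setting ∂π_B/∂q_B = 0: 124 - 6q_B - 3(q_K) = 0.
Kestrel's profit: π_K = (185 - 3Q)q_K - (29q_K). Setting ∂π_K/∂q_K = 0: 156 - 6q_K - 3(q_B) = 0.
So q_B = (124 - 3q_K)/6 and q_K = (156 - 3q_B)/6.
Substituting one into the other gives q_B = 92/9 and q_K = 188/9.
Total output Q = 92/9 + 188/9 = 280/9.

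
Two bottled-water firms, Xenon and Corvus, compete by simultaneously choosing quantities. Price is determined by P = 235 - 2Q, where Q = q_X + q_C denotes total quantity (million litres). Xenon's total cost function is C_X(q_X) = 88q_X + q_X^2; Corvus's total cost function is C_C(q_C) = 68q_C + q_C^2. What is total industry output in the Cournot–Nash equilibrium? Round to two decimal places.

39.25

Xenon's profit: π_X = (235 - 2Q)q_X - (88q_X + q_X²). Setting ∂π_X/∂q_X = 0: 147 - 6q_X - 2(q_C) = 0.
Corvus's profit: π_C = (235 - 2Q)q_C - (68q_C + q_C²). Setting ∂π_C/∂q_C = 0: 167 - 6q_C - 2(q_X) = 0.
Best responses: q_X = (147 - 2q_C)/6, q_C = (167 - 2q_X)/6.
Solving the pair: q_X = 137/8, q_C = 177/8.
Total output Q = 137/8 + 177/8 = 157/4.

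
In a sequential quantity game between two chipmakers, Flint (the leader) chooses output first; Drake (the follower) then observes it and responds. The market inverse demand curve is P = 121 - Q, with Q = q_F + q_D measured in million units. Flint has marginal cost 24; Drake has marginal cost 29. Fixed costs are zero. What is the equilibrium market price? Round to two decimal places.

The follower Drake best-responds to any q_F: π_D = (121 - Q)q_D - 29q_D.
Follower FOC: 92 - q_F - 2q_D = 0, so q_D(q_F) = (92 - q_F)/2.
The leader anticipates this reaction. Substituting into P = 121 - Q gives P = 75 - (1/2)q_F, so π_F = (75 - (1/2)q_F)q_F - 24q_F.
Maximising: ∂π_F/∂q_F = 51 - q_F = 0, giving q_F = 51.
Then q_D = (92 - 51)/2 = 41/2.
Total output Q = 143/2, so price P = 121 - 143/2 = 99/2.

49.50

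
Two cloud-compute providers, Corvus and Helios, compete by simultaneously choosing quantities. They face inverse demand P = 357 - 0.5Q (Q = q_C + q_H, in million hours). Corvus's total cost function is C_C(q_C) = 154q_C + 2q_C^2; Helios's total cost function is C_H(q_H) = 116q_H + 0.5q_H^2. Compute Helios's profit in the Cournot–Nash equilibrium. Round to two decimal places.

Corvus's profit: π_C = (357 - 0.5Q)q_C - (154q_C + 2q_C²). Setting ∂π_C/∂q_C = 0: 203 - 5q_C - (1/2)(q_H) = 0.
Helios's profit: π_H = (357 - 0.5Q)q_H - (116q_H + (1/2)q_H²). Setting ∂π_H/∂q_H = 0: 241 - 2q_H - (1/2)(q_C) = 0.
Best responses: q_C = (203 - (1/2)q_H)/5, q_H = (241 - (1/2)q_C)/2.
Substituting one into the other gives q_C = 1142/39 and q_H = 113.1795.
Price P = 357 - (1/2)·(1852/13) = 285.7692.
Helios's profit: 285.7692·113.1795 - 116·113.1795 - (1/2)·113.1795² = 12809.5963.

12809.60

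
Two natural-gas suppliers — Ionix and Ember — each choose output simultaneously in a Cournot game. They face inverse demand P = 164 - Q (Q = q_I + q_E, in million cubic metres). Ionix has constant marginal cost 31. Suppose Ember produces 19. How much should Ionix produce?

57

With the rival's output fixed at 19, Ionix's profit is π_I = (164 - 19 - q_I)q_I - (31q_I) = (145 - q_I)q_I - (31q_I).
∂π_I/∂q_I = 114 - 2q_I = 0, so q_I = 57.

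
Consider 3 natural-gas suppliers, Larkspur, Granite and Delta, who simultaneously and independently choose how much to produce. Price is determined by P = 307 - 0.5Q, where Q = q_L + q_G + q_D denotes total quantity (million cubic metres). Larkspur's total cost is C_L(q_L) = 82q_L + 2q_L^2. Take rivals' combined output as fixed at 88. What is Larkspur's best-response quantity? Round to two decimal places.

With rivals' combined output fixed at 88, Larkspur's profit is π_L = (307 - (1/2)·88 - (1/2)q_L)q_L - (82q_L + 2q_L²) = (263 - (1/2)q_L)q_L - (82q_L + 2q_L²).
∂π_L/∂q_L = 181 - 5q_L = 0, so q_L = 181/5.

36.20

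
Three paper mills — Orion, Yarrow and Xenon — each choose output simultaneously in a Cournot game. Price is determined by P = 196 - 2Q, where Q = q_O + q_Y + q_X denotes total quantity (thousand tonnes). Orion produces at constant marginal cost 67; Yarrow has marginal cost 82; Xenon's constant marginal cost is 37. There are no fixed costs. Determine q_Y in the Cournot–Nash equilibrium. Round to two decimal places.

Orion's profit: π_O = (196 - 2Q)q_O - (67q_O). Setting ∂π_O/∂q_O = 0: 129 - 4q_O - 2(q_Y + q_X) = 0.
Yarrow's first-order condition: 114 - 4q_Y - 2(q_O + q_X) = 0.
Xenon's first-order condition: 159 - 4q_X - 2(q_O + q_Y) = 0.
Adding the 3 conditions: 402 − 4Q − 4Q = 0, i.e. Q = 201/4.
Back-substituting: q_O = (129 − 201/2)/2 = 57/4, q_Y = (114 − 201/2)/2 = 27/4, q_X = (159 − 201/2)/2 = 117/4.

6.75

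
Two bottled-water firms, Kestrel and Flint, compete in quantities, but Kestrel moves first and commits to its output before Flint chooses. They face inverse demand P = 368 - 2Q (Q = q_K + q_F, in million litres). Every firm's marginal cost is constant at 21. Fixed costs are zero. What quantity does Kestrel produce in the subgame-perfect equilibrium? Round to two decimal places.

The follower Flint best-responds to any q_K: π_F = (368 - 2Q)q_F - 21q_F.
Follower FOC: 347 - 2q_K - 4q_F = 0, so q_F(q_K) = (347 - 2q_K)/4.
Kestrel substitutes q_F(q_K) into its own profit: π_K = q_K(368 - 2q_K - (347 - 2q_K)/2) - 21q_K = (389/2 - q_K)q_K - 21q_K.
The leader's first-order condition 347/2 - 2q_K = 0 yields q_K = 347/4.
Then q_F = (347 - 2·(347/4))/4 = 347/8.

86.75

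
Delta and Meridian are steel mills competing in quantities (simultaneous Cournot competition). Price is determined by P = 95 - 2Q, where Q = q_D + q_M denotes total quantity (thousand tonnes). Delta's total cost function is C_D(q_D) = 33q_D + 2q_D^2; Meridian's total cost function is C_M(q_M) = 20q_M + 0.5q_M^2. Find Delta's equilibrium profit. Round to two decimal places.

Delta's profit: π_D = (95 - 2Q)q_D - (33q_D + 2q_D²). Setting ∂π_D/∂q_D = 0: 62 - 8q_D - 2(q_M) = 0.
Meridian's first-order condition: 75 - 5q_M - 2(q_D) = 0.
Best responses: q_D = (62 - 2q_M)/8, q_M = (75 - 2q_D)/5.
Solving the pair: q_D = 40/9, q_M = 119/9.
Price P = 95 - 2·(53/3) = 179/3.
Delta's profit: (179/3)·(40/9) - 33·(40/9) - 2(40/9)² = 79.0123.

79.01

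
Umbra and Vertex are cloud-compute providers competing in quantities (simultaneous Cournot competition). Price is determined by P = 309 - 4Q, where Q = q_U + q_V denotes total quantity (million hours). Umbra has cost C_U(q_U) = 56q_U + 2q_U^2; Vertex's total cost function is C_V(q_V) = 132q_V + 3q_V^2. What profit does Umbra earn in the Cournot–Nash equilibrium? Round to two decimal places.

2085.76

Umbra's profit: π_U = (309 - 4Q)q_U - (56q_U + 2q_U²). Setting ∂π_U/∂q_U = 0: 253 - 12q_U - 4(q_V) = 0.
Vertex's profit: π_V = (309 - 4Q)q_V - (132q_V + 3q_V²). Setting ∂π_V/∂q_V = 0: 177 - 14q_V - 4(q_U) = 0.
Best responses: q_U = (253 - 4q_V)/12, q_V = (177 - 4q_U)/14.
Substituting one into the other gives q_U = 1417/76 and q_V = 139/19.
Price P = 309 - 4·(1973/76) = 205.1579.
Umbra's profit: 205.1579·(1417/76) - 56·(1417/76) - 2(1417/76)² = 2085.7573.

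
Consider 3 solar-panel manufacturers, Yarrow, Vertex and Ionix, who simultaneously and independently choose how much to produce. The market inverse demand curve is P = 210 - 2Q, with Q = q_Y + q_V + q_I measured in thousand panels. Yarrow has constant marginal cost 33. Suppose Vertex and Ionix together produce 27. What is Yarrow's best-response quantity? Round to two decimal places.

With rivals' combined output fixed at 27, Yarrow's profit is π_Y = (210 - 2·27 - 2q_Y)q_Y - (33q_Y) = (156 - 2q_Y)q_Y - (33q_Y).
∂π_Y/∂q_Y = 123 - 4q_Y = 0, so q_Y = 123/4.

30.75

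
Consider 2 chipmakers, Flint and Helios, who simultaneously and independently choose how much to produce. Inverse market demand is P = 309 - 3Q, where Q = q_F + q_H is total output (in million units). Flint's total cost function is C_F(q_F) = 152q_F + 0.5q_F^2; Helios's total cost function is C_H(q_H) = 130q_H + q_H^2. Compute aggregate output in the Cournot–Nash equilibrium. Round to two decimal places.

Flint's profit: π_F = (309 - 3Q)q_F - (152q_F + (1/2)q_F²). Setting ∂π_F/∂q_F = 0: 157 - 7q_F - 3(q_H) = 0.
Helios's first-order condition: 179 - 8q_H - 3(q_F) = 0.
So q_F = (157 - 3q_H)/7 and q_H = (179 - 3q_F)/8.
Solving the pair: q_F = 719/47, q_H = 782/47.
Total output Q = 719/47 + 782/47 = 1501/47.

31.94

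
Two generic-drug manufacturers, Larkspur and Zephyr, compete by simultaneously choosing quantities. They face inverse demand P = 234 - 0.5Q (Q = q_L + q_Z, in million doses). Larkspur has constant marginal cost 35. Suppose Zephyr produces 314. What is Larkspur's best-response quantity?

42

With the rival's output fixed at 314, Larkspur's profit is π_L = (234 - (1/2)·314 - (1/2)q_L)q_L - (35q_L) = (77 - (1/2)q_L)q_L - (35q_L).
∂π_L/∂q_L = 42 - q_L = 0, so q_L = 42.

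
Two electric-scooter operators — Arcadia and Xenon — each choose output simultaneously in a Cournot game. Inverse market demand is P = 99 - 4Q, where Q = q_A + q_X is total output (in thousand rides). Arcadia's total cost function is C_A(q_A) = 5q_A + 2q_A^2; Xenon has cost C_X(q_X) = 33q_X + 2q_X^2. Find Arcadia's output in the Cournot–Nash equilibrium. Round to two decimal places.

6.75

Arcadia's profit: π_A = (99 - 4Q)q_A - (5q_A + 2q_A²). Setting ∂π_A/∂q_A = 0: 94 - 12q_A - 4(q_X) = 0.
Xenon's first-order condition: 66 - 12q_X - 4(q_A) = 0.
Rearranging gives the reaction functions q_A = (94 - 4q_X)/12 and q_X = (66 - 4q_A)/12.
Solving the pair: q_A = 27/4, q_X = 13/4.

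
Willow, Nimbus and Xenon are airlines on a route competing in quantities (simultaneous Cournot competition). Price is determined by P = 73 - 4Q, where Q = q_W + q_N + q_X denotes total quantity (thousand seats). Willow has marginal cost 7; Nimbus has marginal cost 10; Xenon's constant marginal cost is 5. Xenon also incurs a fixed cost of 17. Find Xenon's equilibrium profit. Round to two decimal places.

Willow's profit: π_W = (73 - 4Q)q_W - (7q_W). Setting ∂π_W/∂q_W = 0: 66 - 8q_W - 4(q_N + q_X) = 0.
Nimbus's profit: π_N = (73 - 4Q)q_N - (10q_N). Setting ∂π_N/∂q_N = 0: 63 - 8q_N - 4(q_W + q_X) = 0.
Xenon's profit: π_X = (73 - 4Q)q_X - (5q_X). Setting ∂π_X/∂q_X = 0: 68 - 8q_X - 4(q_W + q_N) = 0.
Summing all 3 equations gives 197 − 16Q = 0, hence Q = 197/16.
Back-substituting: q_W = (66 − 197/4)/4 = 67/16, q_N = (63 − 197/4)/4 = 55/16, q_X = (68 − 197/4)/4 = 75/16.
Price P = 73 - 4·(197/16) = 95/4.
Xenon's profit: (95/4 - 5)·(75/16) - 17 = 70.8906.

70.89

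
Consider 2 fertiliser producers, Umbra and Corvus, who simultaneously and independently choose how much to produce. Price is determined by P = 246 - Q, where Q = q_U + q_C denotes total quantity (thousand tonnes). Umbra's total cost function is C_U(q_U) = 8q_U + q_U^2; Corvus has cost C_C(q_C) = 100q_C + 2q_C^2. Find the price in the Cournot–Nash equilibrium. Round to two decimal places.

Umbra's profit: π_U = (246 - Q)q_U - (8q_U + q_U²). Setting ∂π_U/∂q_U = 0: 238 - 4q_U - (q_C) = 0.
Corvus's profit: π_C = (246 - Q)q_C - (100q_C + 2q_C²). Setting ∂π_C/∂q_C = 0: 146 - 6q_C - (q_U) = 0.
Rearranging gives the reaction functions q_U = (238 - q_C)/4 and q_C = (146 - q_U)/6.
Substituting one into the other gives q_U = 1282/23 and q_C = 346/23.
Total output Q = 1628/23, so price P = 246 - 1628/23 = 175.2174.

175.22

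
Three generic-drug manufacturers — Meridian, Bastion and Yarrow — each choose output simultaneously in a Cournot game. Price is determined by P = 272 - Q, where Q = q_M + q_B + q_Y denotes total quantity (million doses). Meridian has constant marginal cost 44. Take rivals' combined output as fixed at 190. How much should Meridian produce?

19

With rivals' combined output fixed at 190, Meridian's profit is π_M = (272 - 190 - q_M)q_M - (44q_M) = (82 - q_M)q_M - (44q_M).
∂π_M/∂q_M = 38 - 2q_M = 0, so q_M = 19.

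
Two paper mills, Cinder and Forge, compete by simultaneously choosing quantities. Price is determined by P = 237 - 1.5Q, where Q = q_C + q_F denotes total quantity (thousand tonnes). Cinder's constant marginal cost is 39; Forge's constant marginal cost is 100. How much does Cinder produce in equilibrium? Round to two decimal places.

57.56

Cinder's profit: π_C = (237 - 1.5Q)q_C - (39q_C). Setting ∂π_C/∂q_C = 0: 198 - 3q_C - (3/2)(q_F) = 0.
Forge's first-order condition: 137 - 3q_F - (3/2)(q_C) = 0.
Best responses: q_C = (198 - (3/2)q_F)/3, q_F = (137 - (3/2)q_C)/3.
Solving the pair: q_C = 518/9, q_F = 152/9.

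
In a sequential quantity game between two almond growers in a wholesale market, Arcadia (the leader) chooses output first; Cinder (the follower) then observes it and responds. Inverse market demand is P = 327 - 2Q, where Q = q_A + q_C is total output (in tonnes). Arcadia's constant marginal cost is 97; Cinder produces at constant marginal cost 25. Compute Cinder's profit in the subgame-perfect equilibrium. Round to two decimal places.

The follower Cinder best-responds to any q_A: π_C = (327 - 2Q)q_C - 25q_C.
Follower FOC: 302 - 2q_A - 4q_C = 0, so q_C(q_A) = (302 - 2q_A)/4.
The leader anticipates this reaction. Substituting into P = 327 - 2Q gives P = 176 - q_A, so π_A = (176 - q_A)q_A - 97q_A.
The leader's first-order condition 79 - 2q_A = 0 yields q_A = 79/2.
Then q_C = (302 - 2·(79/2))/4 = 223/4.
Price P = 327 - 2·(381/4) = 273/2.
Cinder's profit: (273/2 - 25)·(223/4) = 6216.1250.

6216.13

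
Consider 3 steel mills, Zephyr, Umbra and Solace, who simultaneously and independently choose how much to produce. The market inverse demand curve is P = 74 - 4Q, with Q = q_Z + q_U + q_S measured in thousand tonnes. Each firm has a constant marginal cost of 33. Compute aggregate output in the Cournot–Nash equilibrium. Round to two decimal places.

7.69

Each firm earns π_i = (74 - 4Q)q_i - 33q_i.
First-order condition (treating rivals' output as given): 41 - 8q_i - 4·Σ_{j≠i} q_j = 0.
With identical firms every q_j equals q_i, so Σ_{j≠i} q_j = 2q_i and 41 = 16q_i, giving q_i = 41/16.
Total output Q = 41/16 + 41/16 + 41/16 = 123/16.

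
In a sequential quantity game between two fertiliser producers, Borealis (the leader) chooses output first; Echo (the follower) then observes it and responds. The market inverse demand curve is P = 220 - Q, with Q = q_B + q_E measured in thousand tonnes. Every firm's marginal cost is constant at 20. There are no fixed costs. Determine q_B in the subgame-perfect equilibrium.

100

Solve by backward induction. Given q_B, the follower Echo maximises π_E = (220 - q_B - q_E)q_E - 20q_E.
∂π_E/∂q_E = 200 - q_B - 2q_E = 0 gives the reaction function q_E = (200 - q_B)/2.
Borealis substitutes q_E(q_B) into its own profit: π_B = q_B(220 - q_B - (200 - q_B)/2) - 20q_B = (120 - (1/2)q_B)q_B - 20q_B.
Maximising: ∂π_B/∂q_B = 100 - q_B = 0, giving q_B = 100.
Then q_E = (200 - 100)/2 = 50.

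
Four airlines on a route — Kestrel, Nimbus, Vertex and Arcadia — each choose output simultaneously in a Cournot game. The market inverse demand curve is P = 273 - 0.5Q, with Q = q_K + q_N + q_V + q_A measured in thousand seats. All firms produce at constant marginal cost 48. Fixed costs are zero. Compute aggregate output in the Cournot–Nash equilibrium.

360

Each firm earns π_i = (273 - 0.5Q)q_i - 48q_i.
First-order condition (treating rivals' output as given): 225 - q_i - (1/2)·Σ_{j≠i} q_j = 0.
With identical firms every q_j equals q_i, so Σ_{j≠i} q_j = 3q_i and 225 = (5/2)q_i, giving q_i = 90.
Total output Q = 90 + 90 + 90 + 90 = 360.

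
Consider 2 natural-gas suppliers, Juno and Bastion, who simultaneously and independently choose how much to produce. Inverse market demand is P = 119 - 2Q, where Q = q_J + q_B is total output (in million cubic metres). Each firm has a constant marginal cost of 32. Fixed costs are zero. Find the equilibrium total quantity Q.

29

A representative firm's profit is π_i = q_i(119 - 2Q) - 32q_i.
First-order condition (treating rivals' output as given): 87 - 4q_i - 2q_j = 0.
With identical firms every q_j equals q_i, so q_j = q_i and 87 = 6q_i, giving q_i = 29/2.
Total output Q = 29/2 + 29/2 = 29.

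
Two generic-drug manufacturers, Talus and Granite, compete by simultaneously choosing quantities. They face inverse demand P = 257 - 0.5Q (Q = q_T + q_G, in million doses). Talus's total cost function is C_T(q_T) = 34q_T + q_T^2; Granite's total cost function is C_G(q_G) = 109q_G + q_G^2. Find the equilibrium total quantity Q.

Talus's profit: π_T = (257 - 0.5Q)q_T - (34q_T + q_T²). Setting ∂π_T/∂q_T = 0: 223 - 3q_T - (1/2)(q_G) = 0.
Granite's first-order condition: 148 - 3q_G - (1/2)(q_T) = 0.
Best responses: q_T = (223 - (1/2)q_G)/3, q_G = (148 - (1/2)q_T)/3.
Substituting one into the other gives q_T = 68 and q_G = 38.
Total output Q = 68 + 38 = 106.

106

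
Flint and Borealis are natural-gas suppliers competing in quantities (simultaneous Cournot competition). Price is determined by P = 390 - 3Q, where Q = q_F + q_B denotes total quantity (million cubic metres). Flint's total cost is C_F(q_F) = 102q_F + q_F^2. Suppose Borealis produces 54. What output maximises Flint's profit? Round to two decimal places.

With the rival's output fixed at 54, Flint's profit is π_F = (390 - 3·54 - 3q_F)q_F - (102q_F + q_F²) = (228 - 3q_F)q_F - (102q_F + q_F²).
∂π_F/∂q_F = 126 - 8q_F = 0, so q_F = 63/4.

15.75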